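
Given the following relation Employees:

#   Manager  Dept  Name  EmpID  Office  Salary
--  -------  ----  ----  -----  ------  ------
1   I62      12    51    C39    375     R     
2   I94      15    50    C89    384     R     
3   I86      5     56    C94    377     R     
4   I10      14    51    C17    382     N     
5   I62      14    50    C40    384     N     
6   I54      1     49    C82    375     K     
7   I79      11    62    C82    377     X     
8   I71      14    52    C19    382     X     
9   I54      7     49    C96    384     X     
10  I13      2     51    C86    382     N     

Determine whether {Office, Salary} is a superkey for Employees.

No

Rows 4 and 10 have the same {Office, Salary} value (Office=382, Salary=N) but are distinct tuples, so {Office, Salary} does not determine every attribute — not a superkey.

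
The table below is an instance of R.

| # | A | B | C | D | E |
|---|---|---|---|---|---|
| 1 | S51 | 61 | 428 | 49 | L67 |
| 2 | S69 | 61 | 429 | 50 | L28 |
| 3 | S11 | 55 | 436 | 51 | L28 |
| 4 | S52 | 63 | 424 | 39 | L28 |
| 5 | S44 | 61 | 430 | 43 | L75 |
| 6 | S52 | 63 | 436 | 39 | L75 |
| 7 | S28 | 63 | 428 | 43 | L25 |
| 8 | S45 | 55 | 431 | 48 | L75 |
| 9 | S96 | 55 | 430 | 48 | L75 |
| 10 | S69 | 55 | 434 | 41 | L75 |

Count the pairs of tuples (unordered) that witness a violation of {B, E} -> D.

2

(B=55, E=L75): violating pairs (8,10), (9,10) — 2 pairs.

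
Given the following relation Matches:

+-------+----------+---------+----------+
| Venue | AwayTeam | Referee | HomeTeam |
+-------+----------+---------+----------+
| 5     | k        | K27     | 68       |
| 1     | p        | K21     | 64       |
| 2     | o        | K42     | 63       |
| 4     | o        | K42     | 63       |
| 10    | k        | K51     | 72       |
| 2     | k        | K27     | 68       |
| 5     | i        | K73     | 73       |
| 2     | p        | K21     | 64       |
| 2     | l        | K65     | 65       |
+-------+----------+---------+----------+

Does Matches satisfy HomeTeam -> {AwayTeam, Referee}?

HomeTeam=68: 2 rows → {AwayTeam,Referee} = (k, K27), (k, K27) ✓
HomeTeam=64: 2 rows → {AwayTeam,Referee} = (p, K21), (p, K21) ✓
HomeTeam=63: 2 rows → {AwayTeam,Referee} = (o, K42), (o, K42) ✓
HomeTeam=72: 1 row → {AwayTeam,Referee} = (k, K51) ✓
HomeTeam=73: 1 row → {AwayTeam,Referee} = (i, K73) ✓
HomeTeam=65: 1 row → {AwayTeam,Referee} = (l, K65) ✓
Every HomeTeam value is associated with a single {AwayTeam, Referee} value, so HomeTeam -> {AwayTeam, Referee} holds.

Yes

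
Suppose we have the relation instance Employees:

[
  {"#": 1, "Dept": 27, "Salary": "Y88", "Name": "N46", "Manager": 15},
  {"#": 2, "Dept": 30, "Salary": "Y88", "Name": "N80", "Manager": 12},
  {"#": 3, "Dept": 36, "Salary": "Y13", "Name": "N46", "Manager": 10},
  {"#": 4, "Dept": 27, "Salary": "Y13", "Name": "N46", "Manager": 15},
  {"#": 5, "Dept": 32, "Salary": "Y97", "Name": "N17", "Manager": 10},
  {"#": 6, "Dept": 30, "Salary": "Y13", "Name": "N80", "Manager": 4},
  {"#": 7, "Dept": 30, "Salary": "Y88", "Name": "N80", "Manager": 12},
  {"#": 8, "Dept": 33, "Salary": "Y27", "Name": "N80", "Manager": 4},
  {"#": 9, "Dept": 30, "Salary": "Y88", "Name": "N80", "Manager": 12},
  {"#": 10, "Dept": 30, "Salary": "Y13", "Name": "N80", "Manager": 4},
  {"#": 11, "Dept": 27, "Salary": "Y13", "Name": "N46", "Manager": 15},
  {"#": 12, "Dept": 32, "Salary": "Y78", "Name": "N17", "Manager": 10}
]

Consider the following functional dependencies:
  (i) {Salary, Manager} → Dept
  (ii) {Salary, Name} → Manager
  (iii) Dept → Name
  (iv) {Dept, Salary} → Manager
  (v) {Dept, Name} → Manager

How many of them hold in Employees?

3

(i) {Salary, Manager} → Dept: every LHS value maps to a single RHS value — holds.
(ii) {Salary, Name} → Manager: (Salary=Y13, Name=N46): rows 3, 4, 11 → Manager takes values {10, 15} — violation — fails.
(iii) Dept → Name: every LHS value maps to a single RHS value — holds.
(iv) {Dept, Salary} → Manager: every LHS value maps to a single RHS value — holds.
(v) {Dept, Name} → Manager: (Dept=30, Name=N80): rows 2, 6, 7, 9, 10 → Manager takes values {12, 4} — violation — fails.
3 of the 5 dependencies hold.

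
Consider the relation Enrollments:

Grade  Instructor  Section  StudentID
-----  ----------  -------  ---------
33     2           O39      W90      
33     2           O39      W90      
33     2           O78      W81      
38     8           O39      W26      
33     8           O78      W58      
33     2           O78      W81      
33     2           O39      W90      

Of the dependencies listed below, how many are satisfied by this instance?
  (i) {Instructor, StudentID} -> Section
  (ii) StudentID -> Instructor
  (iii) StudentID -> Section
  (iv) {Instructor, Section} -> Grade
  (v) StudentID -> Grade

5

(i) {Instructor, StudentID} -> Section: every LHS value maps to a single RHS value — holds.
(ii) StudentID -> Instructor: every LHS value maps to a single RHS value — holds.
(iii) StudentID -> Section: every LHS value maps to a single RHS value — holds.
(iv) {Instructor, Section} -> Grade: every LHS value maps to a single RHS value — holds.
(v) StudentID -> Grade: every LHS value maps to a single RHS value — holds.
5 of the 5 dependencies hold.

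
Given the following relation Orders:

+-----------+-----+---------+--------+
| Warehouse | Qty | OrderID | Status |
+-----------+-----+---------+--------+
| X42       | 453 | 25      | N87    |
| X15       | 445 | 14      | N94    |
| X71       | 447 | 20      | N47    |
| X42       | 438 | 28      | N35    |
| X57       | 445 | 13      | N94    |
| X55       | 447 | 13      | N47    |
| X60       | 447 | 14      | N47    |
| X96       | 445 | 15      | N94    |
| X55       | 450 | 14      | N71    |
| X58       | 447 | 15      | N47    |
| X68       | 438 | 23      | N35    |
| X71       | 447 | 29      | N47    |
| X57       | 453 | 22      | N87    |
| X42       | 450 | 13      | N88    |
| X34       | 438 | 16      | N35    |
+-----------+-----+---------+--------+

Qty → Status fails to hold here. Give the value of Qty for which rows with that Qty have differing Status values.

450

Qty=453: 2 rows → Status = N87, N87 ✓
Qty=445: 3 rows → Status = N94, N94, N94 ✓
Qty=447: 5 rows → Status = N47, N47, N47, N47, N47 ✓
Qty=438: 3 rows → Status = N35, N35, N35 ✓
Qty=450: 2 rows → Status takes values {N71, N88} — violation
The only Qty value with inconsistent Status is Qty=450.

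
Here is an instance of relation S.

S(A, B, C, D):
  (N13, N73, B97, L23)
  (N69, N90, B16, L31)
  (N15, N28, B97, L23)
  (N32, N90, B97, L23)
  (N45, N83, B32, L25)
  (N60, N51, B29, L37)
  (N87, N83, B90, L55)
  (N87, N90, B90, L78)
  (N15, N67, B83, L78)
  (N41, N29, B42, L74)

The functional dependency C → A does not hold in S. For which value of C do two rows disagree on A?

C=B97: 3 rows → A takes values {N13, N15, N32} — violation
C=B16: 1 row → A = N69 ✓
C=B32: 1 row → A = N45 ✓
C=B29: 1 row → A = N60 ✓
C=B90: 2 rows → A = N87, N87 ✓
C=B83: 1 row → A = N15 ✓
C=B42: 1 row → A = N41 ✓
The only C value with inconsistent A is C=B97.

B97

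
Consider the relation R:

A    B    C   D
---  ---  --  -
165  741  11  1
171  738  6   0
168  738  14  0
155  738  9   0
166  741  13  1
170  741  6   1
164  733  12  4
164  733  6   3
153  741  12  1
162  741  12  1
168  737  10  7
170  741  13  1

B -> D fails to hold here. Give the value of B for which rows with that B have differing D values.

B=741: 6 rows → D = 1, 1, 1, 1, 1, 1 ✓
B=738: 3 rows → D = 0, 0, 0 ✓
B=733: 2 rows → D takes values {4, 3} — violation
B=737: 1 row → D = 7 ✓
The only B value with inconsistent D is B=733.

733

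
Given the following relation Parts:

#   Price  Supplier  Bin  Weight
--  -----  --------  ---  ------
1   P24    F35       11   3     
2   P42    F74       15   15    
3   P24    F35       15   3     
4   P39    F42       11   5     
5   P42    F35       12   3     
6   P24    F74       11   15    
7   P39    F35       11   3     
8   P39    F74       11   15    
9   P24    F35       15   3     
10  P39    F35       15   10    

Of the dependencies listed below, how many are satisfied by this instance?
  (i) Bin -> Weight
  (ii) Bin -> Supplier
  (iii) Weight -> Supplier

1

(i) Bin -> Weight: Bin=11: rows 1, 4, 6, 7, 8 → Weight takes values {3, 5, 15} — violation; Bin=15: rows 2, 3, 9, 10 → Weight takes values {15, 3, 10} — violation — fails.
(ii) Bin -> Supplier: Bin=11: rows 1, 4, 6, 7, 8 → Supplier takes values {F35, F42, F74} — violation; Bin=15: rows 2, 3, 9, 10 → Supplier takes values {F74, F35} — violation — fails.
(iii) Weight -> Supplier: every LHS value maps to a single RHS value — holds.
1 of the 3 dependencies holds.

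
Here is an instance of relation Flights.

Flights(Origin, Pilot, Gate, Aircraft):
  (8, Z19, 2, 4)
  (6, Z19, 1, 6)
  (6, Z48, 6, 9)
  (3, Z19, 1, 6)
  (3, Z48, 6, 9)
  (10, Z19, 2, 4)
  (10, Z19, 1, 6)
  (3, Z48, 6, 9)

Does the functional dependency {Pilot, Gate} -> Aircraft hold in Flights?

Yes

(Pilot=Z19, Gate=2): 2 rows → Aircraft = 4, 4 ✓
(Pilot=Z19, Gate=1): 3 rows → Aircraft = 6, 6, 6 ✓
(Pilot=Z48, Gate=6): 3 rows → Aircraft = 9, 9, 9 ✓
Every {Pilot, Gate} value is associated with a single Aircraft value, so {Pilot, Gate} -> Aircraft holds.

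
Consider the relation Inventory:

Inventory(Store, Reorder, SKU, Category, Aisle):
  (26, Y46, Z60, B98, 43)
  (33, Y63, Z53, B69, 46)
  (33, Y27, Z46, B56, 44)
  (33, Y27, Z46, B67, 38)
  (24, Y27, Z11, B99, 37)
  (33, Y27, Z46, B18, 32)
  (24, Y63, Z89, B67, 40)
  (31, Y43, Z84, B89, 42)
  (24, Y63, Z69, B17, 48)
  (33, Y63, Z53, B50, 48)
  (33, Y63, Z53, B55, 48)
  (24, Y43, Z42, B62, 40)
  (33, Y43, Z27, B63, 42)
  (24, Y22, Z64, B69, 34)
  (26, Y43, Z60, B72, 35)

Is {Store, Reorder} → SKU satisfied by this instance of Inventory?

(Store=26, Reorder=Y46): 1 row → SKU = Z60 ✓
(Store=33, Reorder=Y63): 3 rows → SKU = Z53, Z53, Z53 ✓
(Store=33, Reorder=Y27): 3 rows → SKU = Z46, Z46, Z46 ✓
(Store=24, Reorder=Y27): 1 row → SKU = Z11 ✓
(Store=24, Reorder=Y63): 2 rows → SKU takes values {Z89, Z69} — violation
(Store=31, Reorder=Y43): 1 row → SKU = Z84 ✓
(Store=24, Reorder=Y43): 1 row → SKU = Z42 ✓
(Store=33, Reorder=Y43): 1 row → SKU = Z27 ✓
(Store=24, Reorder=Y22): 1 row → SKU = Z64 ✓
(Store=26, Reorder=Y43): 1 row → SKU = Z60 ✓
Two rows agree on {Store, Reorder} but differ on SKU, so {Store, Reorder} → SKU does not hold.

No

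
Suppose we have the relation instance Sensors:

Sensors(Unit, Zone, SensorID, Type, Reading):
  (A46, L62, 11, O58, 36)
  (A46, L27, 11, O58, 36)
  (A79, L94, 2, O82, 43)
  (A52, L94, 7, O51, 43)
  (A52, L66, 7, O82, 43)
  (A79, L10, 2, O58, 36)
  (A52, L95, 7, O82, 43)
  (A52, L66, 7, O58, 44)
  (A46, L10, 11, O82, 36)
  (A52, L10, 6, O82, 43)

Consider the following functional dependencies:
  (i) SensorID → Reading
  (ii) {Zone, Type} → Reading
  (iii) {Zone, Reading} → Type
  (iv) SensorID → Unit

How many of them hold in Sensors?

1

(i) SensorID → Reading: SensorID=2: 2 rows → Reading takes values {43, 36} — violation; SensorID=7: 4 rows → Reading takes values {43, 44} — violation — fails.
(ii) {Zone, Type} → Reading: (Zone=L10, Type=O82): 2 rows → Reading takes values {36, 43} — violation — fails.
(iii) {Zone, Reading} → Type: (Zone=L94, Reading=43): 2 rows → Type takes values {O82, O51} — violation; (Zone=L10, Reading=36): 2 rows → Type takes values {O58, O82} — violation — fails.
(iv) SensorID → Unit: every LHS value maps to a single RHS value — holds.
1 of the 4 dependencies holds.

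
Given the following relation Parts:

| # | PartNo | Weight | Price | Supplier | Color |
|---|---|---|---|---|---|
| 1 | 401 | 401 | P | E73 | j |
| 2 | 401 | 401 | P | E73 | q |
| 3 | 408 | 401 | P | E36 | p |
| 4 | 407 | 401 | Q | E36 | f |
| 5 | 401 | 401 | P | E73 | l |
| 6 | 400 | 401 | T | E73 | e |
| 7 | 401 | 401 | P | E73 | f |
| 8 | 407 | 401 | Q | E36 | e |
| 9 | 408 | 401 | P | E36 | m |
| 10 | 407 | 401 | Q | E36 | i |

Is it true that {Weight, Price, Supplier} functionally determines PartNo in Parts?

(Weight=401, Price=P, Supplier=E73): rows 1, 2, 5, 7 → PartNo = 401, 401, 401, 401 ✓
(Weight=401, Price=P, Supplier=E36): rows 3, 9 → PartNo = 408, 408 ✓
(Weight=401, Price=Q, Supplier=E36): rows 4, 8, 10 → PartNo = 407, 407, 407 ✓
(Weight=401, Price=T, Supplier=E73): row 6 → PartNo = 400 ✓
Every {Weight, Price, Supplier} value is associated with a single PartNo value, so {Weight, Price, Supplier} → PartNo holds.

Yes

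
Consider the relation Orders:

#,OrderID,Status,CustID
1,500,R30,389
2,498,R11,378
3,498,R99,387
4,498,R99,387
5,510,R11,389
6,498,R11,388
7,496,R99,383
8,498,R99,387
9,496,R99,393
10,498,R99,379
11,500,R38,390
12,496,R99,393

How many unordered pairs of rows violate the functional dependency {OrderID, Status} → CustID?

(OrderID=498, Status=R11): violating pairs (2,6) — 1 pair.
(OrderID=498, Status=R99): violating pairs (3,10), (4,10), (8,10) — 3 pairs.
(OrderID=496, Status=R99): violating pairs (7,9), (7,12) — 2 pairs.

6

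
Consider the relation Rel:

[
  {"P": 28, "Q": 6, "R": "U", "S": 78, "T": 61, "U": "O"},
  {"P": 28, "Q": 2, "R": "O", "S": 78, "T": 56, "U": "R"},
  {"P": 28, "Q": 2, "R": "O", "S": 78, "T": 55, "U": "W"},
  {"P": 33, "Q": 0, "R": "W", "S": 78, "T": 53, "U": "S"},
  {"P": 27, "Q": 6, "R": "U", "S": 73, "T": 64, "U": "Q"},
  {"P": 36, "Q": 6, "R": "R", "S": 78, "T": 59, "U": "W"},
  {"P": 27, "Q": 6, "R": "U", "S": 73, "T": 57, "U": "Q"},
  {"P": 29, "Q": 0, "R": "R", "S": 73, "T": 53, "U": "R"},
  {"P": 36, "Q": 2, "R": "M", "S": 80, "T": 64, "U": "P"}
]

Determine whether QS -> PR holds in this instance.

No

(Q=6, S=78): 2 rows → {P,R} takes values {(28, U), (36, R)} — violation
(Q=2, S=78): 2 rows → {P,R} = (28, O), (28, O) ✓
(Q=0, S=78): 1 row → {P,R} = (33, W) ✓
(Q=6, S=73): 2 rows → {P,R} = (27, U), (27, U) ✓
(Q=0, S=73): 1 row → {P,R} = (29, R) ✓
(Q=2, S=80): 1 row → {P,R} = (36, M) ✓
Two rows agree on QS but differ on PR, so QS -> PR does not hold.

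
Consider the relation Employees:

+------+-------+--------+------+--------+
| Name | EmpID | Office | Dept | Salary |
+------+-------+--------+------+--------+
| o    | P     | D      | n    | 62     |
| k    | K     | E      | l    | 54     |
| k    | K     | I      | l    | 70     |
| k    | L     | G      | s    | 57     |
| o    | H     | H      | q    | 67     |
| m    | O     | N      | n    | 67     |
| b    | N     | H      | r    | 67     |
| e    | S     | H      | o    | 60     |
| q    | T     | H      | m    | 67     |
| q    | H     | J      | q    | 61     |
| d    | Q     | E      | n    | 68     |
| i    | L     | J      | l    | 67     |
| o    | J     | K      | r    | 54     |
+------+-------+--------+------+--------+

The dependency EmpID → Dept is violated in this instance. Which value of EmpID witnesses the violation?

L

EmpID=P: 1 row → Dept = n ✓
EmpID=K: 2 rows → Dept = l, l ✓
EmpID=L: 2 rows → Dept takes values {s, l} — violation
EmpID=H: 2 rows → Dept = q, q ✓
EmpID=O: 1 row → Dept = n ✓
EmpID=N: 1 row → Dept = r ✓
EmpID=S: 1 row → Dept = o ✓
EmpID=T: 1 row → Dept = m ✓
EmpID=Q: 1 row → Dept = n ✓
EmpID=J: 1 row → Dept = r ✓
The only EmpID value with inconsistent Dept is EmpID=L.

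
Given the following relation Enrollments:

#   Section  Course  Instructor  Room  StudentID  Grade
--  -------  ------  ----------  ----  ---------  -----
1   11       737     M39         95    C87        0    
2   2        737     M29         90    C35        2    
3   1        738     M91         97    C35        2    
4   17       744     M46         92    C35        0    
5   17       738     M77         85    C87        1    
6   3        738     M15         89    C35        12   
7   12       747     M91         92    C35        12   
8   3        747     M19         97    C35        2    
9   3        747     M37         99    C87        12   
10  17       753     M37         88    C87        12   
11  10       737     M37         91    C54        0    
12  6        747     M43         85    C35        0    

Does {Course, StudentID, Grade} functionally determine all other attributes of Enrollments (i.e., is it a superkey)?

All 12 rows have distinct {Course, StudentID, Grade} values, so {Course, StudentID, Grade} → (all attributes) holds and {Course, StudentID, Grade} is a superkey.

Yes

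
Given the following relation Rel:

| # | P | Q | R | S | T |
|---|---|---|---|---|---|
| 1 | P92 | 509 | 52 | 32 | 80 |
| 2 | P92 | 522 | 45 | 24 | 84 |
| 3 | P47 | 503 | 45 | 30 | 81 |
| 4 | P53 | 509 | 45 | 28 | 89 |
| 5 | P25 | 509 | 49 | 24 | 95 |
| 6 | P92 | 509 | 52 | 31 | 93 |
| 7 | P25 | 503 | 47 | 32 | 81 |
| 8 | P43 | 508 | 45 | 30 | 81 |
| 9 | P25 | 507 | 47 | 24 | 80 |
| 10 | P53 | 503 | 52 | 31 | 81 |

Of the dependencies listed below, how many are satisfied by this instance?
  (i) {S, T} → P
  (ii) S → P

0

(i) {S, T} → P: (S=30, T=81): rows 3, 8 → P takes values {P47, P43} — violation — fails.
(ii) S → P: S=32: rows 1, 7 → P takes values {P92, P25} — violation; S=24: rows 2, 5, 9 → P takes values {P92, P25} — violation; S=30: rows 3, 8 → P takes values {P47, P43} — violation; S=31: rows 6, 10 → P takes values {P92, P53} — violation — fails.
None of the 2 dependencies hold.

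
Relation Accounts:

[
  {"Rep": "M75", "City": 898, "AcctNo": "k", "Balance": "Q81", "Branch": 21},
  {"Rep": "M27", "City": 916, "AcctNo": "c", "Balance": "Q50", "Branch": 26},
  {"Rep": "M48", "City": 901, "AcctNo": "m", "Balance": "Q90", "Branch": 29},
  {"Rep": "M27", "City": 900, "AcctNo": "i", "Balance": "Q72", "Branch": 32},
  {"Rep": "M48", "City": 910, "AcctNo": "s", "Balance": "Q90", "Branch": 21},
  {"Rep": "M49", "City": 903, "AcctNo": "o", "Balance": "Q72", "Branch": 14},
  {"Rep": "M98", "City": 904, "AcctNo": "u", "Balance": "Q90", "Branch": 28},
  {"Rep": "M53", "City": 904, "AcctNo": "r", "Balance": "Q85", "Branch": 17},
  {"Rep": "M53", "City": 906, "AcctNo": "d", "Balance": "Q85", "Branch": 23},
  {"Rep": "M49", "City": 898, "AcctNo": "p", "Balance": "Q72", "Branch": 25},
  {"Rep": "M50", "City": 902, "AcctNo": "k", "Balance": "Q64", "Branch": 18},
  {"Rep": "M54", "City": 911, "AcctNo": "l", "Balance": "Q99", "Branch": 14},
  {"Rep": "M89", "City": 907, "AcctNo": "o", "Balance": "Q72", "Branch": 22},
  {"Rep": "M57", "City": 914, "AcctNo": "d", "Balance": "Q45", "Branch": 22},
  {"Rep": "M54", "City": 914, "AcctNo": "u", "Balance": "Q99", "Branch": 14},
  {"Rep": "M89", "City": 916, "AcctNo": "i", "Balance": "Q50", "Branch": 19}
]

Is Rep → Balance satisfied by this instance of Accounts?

No

Rep=M75: 1 row → Balance = Q81 ✓
Rep=M27: 2 rows → Balance takes values {Q50, Q72} — violation
Rep=M48: 2 rows → Balance = Q90, Q90 ✓
Rep=M49: 2 rows → Balance = Q72, Q72 ✓
Rep=M98: 1 row → Balance = Q90 ✓
Rep=M53: 2 rows → Balance = Q85, Q85 ✓
Rep=M50: 1 row → Balance = Q64 ✓
Rep=M54: 2 rows → Balance = Q99, Q99 ✓
Rep=M89: 2 rows → Balance takes values {Q72, Q50} — violation
Rep=M57: 1 row → Balance = Q45 ✓
Two rows agree on Rep but differ on Balance, so Rep → Balance does not hold.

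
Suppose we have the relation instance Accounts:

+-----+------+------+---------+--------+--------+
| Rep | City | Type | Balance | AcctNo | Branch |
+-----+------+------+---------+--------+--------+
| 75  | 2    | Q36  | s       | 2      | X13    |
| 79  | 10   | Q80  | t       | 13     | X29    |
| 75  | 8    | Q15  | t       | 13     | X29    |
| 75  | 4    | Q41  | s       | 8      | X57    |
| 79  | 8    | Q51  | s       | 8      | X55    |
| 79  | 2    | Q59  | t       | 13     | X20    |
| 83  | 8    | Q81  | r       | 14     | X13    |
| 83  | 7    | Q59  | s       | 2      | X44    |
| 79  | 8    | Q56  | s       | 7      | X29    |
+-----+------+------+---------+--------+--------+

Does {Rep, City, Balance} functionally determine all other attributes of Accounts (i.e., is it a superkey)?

Two distinct rows share (Rep=79, City=8, Balance=s), so {Rep, City, Balance} does not determine every attribute — not a superkey.

No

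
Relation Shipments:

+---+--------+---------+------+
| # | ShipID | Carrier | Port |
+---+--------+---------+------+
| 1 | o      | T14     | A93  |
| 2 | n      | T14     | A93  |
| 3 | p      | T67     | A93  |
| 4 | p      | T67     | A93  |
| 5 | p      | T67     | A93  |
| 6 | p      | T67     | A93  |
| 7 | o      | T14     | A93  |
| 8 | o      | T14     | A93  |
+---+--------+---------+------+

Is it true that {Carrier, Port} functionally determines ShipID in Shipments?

(Carrier=T14, Port=A93): rows 1, 2, 7, 8 → ShipID takes values {o, n} — violation
(Carrier=T67, Port=A93): rows 3, 4, 5, 6 → ShipID = p, p, p, p ✓
Two rows agree on {Carrier, Port} but differ on ShipID, so {Carrier, Port} -> ShipID does not hold.

No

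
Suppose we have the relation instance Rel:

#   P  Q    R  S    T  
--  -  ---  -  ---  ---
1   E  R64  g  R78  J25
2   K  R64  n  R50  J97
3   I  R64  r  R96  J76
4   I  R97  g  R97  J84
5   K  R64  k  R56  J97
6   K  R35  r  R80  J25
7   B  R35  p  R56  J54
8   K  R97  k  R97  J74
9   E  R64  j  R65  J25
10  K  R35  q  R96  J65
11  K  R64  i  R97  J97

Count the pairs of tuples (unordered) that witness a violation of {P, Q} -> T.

1

(P=E, Q=R64): all 2 rows agree on T — 0 pairs.
(P=K, Q=R64): all 3 rows agree on T — 0 pairs.
(P=K, Q=R35): violating pairs (6,10) — 1 pair.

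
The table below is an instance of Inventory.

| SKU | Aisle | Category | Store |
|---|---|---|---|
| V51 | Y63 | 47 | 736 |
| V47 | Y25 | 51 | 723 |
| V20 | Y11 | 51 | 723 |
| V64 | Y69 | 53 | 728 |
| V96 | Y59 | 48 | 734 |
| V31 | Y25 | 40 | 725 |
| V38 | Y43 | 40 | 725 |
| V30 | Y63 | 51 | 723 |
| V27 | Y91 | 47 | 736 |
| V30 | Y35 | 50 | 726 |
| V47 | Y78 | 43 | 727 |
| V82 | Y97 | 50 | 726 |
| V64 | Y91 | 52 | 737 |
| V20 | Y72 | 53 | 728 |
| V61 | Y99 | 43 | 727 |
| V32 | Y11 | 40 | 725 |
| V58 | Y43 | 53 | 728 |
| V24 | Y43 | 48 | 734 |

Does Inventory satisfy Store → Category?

Store=736: 2 rows → Category = 47, 47 ✓
Store=723: 3 rows → Category = 51, 51, 51 ✓
Store=728: 3 rows → Category = 53, 53, 53 ✓
Store=734: 2 rows → Category = 48, 48 ✓
Store=725: 3 rows → Category = 40, 40, 40 ✓
Store=726: 2 rows → Category = 50, 50 ✓
Store=727: 2 rows → Category = 43, 43 ✓
Store=737: 1 row → Category = 52 ✓
Every Store value is associated with a single Category value, so Store → Category holds.

Yes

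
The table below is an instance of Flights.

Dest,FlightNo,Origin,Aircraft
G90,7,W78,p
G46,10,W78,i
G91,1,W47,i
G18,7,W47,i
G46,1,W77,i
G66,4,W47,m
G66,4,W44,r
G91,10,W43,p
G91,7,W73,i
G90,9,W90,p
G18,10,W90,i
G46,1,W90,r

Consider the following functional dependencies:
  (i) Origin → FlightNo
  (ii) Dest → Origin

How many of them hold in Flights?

(i) Origin → FlightNo: Origin=W78: 2 rows → FlightNo takes values {7, 10} — violation; Origin=W47: 3 rows → FlightNo takes values {1, 7, 4} — violation; Origin=W90: 3 rows → FlightNo takes values {9, 10, 1} — violation — fails.
(ii) Dest → Origin: Dest=G90: 2 rows → Origin takes values {W78, W90} — violation; Dest=G46: 3 rows → Origin takes values {W78, W77, W90} — violation; Dest=G91: 3 rows → Origin takes values {W47, W43, W73} — violation; Dest=G18: 2 rows → Origin takes values {W47, W90} — violation; Dest=G66: 2 rows → Origin takes values {W47, W44} — violation — fails.
None of the 2 dependencies hold.

0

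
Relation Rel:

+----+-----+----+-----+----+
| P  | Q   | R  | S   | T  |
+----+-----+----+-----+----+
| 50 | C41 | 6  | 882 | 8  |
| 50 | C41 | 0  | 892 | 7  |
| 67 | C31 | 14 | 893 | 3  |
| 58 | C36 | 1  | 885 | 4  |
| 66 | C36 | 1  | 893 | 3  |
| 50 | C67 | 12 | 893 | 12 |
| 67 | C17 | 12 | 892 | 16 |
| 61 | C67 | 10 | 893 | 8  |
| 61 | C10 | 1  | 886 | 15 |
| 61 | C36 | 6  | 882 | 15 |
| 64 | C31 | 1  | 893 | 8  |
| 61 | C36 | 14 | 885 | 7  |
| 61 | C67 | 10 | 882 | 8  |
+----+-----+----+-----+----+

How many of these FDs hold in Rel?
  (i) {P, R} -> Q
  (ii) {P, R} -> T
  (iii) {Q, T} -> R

3

(i) {P, R} -> Q: every LHS value maps to a single RHS value — holds.
(ii) {P, R} -> T: every LHS value maps to a single RHS value — holds.
(iii) {Q, T} -> R: every LHS value maps to a single RHS value — holds.
3 of the 3 dependencies hold.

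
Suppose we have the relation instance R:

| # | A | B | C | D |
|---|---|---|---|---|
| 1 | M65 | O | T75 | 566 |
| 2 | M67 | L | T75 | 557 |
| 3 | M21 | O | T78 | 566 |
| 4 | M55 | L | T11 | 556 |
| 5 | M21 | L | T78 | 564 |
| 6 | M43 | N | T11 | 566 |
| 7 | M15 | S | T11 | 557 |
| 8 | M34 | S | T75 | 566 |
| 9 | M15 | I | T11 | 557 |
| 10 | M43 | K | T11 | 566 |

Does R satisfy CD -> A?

(C=T75, D=566): rows 1, 8 → A takes values {M65, M34} — violation
(C=T75, D=557): row 2 → A = M67 ✓
(C=T78, D=566): row 3 → A = M21 ✓
(C=T11, D=556): row 4 → A = M55 ✓
(C=T78, D=564): row 5 → A = M21 ✓
(C=T11, D=566): rows 6, 10 → A = M43, M43 ✓
(C=T11, D=557): rows 7, 9 → A = M15, M15 ✓
Two rows agree on CD but differ on A, so CD -> A does not hold.

No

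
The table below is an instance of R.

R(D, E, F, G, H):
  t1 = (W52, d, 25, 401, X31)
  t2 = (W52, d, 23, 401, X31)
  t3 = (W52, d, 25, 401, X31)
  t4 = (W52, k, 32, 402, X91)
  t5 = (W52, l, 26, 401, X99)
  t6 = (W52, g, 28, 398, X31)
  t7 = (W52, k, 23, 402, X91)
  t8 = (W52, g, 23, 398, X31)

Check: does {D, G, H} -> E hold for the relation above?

(D=W52, G=401, H=X31): rows 1, 2, 3 → E = d, d, d ✓
(D=W52, G=402, H=X91): rows 4, 7 → E = k, k ✓
(D=W52, G=401, H=X99): row 5 → E = l ✓
(D=W52, G=398, H=X31): rows 6, 8 → E = g, g ✓
Every {D, G, H} value is associated with a single E value, so {D, G, H} -> E holds.

Yes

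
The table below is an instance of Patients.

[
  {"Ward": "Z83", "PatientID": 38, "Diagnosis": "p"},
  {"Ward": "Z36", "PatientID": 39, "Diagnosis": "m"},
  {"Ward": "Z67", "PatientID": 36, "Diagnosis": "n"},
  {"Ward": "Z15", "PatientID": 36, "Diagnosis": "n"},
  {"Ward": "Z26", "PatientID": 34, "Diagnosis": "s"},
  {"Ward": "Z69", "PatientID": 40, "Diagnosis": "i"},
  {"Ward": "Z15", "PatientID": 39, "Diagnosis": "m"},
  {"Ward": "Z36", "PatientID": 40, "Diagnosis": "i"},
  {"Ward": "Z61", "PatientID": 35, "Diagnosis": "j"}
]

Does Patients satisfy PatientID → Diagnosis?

Yes

PatientID=38: 1 row → Diagnosis = p ✓
PatientID=39: 2 rows → Diagnosis = m, m ✓
PatientID=36: 2 rows → Diagnosis = n, n ✓
PatientID=34: 1 row → Diagnosis = s ✓
PatientID=40: 2 rows → Diagnosis = i, i ✓
PatientID=35: 1 row → Diagnosis = j ✓
Every PatientID value is associated with a single Diagnosis value, so PatientID → Diagnosis holds.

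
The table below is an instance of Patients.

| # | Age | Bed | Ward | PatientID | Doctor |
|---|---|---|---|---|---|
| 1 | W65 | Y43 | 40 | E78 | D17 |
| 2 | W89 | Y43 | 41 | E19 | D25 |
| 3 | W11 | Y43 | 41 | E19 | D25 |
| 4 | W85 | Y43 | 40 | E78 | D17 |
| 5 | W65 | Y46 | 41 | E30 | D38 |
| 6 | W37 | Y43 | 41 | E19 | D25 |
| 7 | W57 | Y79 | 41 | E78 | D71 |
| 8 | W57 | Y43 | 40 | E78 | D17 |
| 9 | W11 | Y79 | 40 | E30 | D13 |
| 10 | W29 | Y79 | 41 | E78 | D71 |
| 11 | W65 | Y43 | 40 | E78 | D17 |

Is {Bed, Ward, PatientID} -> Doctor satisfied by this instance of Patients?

Yes

(Bed=Y43, Ward=40, PatientID=E78): rows 1, 4, 8, 11 → Doctor = D17, D17, D17, D17 ✓
(Bed=Y43, Ward=41, PatientID=E19): rows 2, 3, 6 → Doctor = D25, D25, D25 ✓
(Bed=Y46, Ward=41, PatientID=E30): row 5 → Doctor = D38 ✓
(Bed=Y79, Ward=41, PatientID=E78): rows 7, 10 → Doctor = D71, D71 ✓
(Bed=Y79, Ward=40, PatientID=E30): row 9 → Doctor = D13 ✓
Every {Bed, Ward, PatientID} value is associated with a single Doctor value, so {Bed, Ward, PatientID} -> Doctor holds.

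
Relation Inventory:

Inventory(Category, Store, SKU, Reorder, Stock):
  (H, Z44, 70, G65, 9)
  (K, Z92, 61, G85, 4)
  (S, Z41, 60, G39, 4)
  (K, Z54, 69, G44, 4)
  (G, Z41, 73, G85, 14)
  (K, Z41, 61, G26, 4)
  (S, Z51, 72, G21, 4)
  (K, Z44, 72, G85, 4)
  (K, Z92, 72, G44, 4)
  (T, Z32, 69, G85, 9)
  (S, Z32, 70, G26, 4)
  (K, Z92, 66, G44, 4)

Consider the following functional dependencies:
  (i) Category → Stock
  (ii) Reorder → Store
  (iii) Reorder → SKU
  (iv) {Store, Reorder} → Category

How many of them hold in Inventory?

2

(i) Category → Stock: every LHS value maps to a single RHS value — holds.
(ii) Reorder → Store: Reorder=G85: 4 rows → Store takes values {Z92, Z41, Z44, Z32} — violation; Reorder=G44: 3 rows → Store takes values {Z54, Z92} — violation; Reorder=G26: 2 rows → Store takes values {Z41, Z32} — violation — fails.
(iii) Reorder → SKU: Reorder=G85: 4 rows → SKU takes values {61, 73, 72, 69} — violation; Reorder=G44: 3 rows → SKU takes values {69, 72, 66} — violation; Reorder=G26: 2 rows → SKU takes values {61, 70} — violation — fails.
(iv) {Store, Reorder} → Category: every LHS value maps to a single RHS value — holds.
2 of the 4 dependencies hold.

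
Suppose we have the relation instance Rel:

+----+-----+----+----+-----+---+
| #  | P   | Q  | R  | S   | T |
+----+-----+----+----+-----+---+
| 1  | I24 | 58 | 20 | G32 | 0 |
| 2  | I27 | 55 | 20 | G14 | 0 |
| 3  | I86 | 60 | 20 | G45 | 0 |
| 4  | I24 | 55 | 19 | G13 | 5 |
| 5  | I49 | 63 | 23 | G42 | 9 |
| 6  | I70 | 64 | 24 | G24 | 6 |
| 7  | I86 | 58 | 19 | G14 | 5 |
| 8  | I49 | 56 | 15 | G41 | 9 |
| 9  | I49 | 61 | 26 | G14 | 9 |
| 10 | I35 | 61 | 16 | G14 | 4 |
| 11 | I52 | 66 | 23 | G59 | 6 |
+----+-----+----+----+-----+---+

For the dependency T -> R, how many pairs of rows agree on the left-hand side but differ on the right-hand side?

4

T=0: all 3 rows agree on R — 0 pairs.
T=5: all 2 rows agree on R — 0 pairs.
T=9: violating pairs (5,8), (5,9), (8,9) — 3 pairs.
T=6: violating pairs (6,11) — 1 pair.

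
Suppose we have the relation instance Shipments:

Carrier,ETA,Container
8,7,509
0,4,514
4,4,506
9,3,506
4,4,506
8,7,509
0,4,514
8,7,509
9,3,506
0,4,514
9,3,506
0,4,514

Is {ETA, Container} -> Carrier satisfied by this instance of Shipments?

Yes

(ETA=7, Container=509): 3 rows → Carrier = 8, 8, 8 ✓
(ETA=4, Container=514): 4 rows → Carrier = 0, 0, 0, 0 ✓
(ETA=4, Container=506): 2 rows → Carrier = 4, 4 ✓
(ETA=3, Container=506): 3 rows → Carrier = 9, 9, 9 ✓
Every {ETA, Container} value is associated with a single Carrier value, so {ETA, Container} -> Carrier holds.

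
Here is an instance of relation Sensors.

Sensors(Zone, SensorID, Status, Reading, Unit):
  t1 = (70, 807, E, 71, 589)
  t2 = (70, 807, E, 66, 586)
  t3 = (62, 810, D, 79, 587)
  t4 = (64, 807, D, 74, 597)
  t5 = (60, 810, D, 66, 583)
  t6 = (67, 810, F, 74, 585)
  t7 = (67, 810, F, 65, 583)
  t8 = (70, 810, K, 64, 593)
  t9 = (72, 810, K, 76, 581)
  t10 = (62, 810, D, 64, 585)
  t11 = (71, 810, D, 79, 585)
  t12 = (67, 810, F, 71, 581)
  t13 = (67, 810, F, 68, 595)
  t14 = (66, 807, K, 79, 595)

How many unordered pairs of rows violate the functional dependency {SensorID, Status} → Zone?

6

(SensorID=807, Status=E): all 2 rows agree on Zone — 0 pairs.
(SensorID=810, Status=D): violating pairs (3,5), (3,11), (5,10), (5,11), (10,11) — 5 pairs.
(SensorID=810, Status=F): all 4 rows agree on Zone — 0 pairs.
(SensorID=810, Status=K): violating pairs (8,9) — 1 pair.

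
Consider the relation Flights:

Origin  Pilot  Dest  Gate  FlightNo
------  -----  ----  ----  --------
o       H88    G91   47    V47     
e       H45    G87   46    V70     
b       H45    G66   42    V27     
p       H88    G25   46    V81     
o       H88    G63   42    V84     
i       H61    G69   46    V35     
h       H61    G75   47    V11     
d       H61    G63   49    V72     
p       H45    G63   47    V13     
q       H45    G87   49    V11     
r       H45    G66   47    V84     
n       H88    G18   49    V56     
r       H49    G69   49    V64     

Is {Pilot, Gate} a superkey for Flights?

Two distinct rows share (Pilot=H45, Gate=47), so {Pilot, Gate} does not determine every attribute — not a superkey.

No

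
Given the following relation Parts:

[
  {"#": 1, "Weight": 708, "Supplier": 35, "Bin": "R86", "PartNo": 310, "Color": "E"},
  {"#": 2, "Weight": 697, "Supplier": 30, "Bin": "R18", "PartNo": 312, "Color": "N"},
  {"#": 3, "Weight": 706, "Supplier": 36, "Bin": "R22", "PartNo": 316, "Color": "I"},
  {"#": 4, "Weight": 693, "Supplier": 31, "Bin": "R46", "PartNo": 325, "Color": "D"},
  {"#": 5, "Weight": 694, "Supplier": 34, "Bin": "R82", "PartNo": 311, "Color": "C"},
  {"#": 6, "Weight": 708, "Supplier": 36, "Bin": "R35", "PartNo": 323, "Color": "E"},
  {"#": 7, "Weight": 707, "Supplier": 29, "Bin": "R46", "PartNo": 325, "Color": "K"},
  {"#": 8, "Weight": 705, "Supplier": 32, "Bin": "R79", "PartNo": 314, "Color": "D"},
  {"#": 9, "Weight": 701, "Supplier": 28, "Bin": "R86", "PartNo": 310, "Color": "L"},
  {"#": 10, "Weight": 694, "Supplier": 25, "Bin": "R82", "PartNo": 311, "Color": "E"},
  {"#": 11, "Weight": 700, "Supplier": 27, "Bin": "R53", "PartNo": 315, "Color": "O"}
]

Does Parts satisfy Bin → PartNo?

Bin=R86: rows 1, 9 → PartNo = 310, 310 ✓
Bin=R18: row 2 → PartNo = 312 ✓
Bin=R22: row 3 → PartNo = 316 ✓
Bin=R46: rows 4, 7 → PartNo = 325, 325 ✓
Bin=R82: rows 5, 10 → PartNo = 311, 311 ✓
Bin=R35: row 6 → PartNo = 323 ✓
Bin=R79: row 8 → PartNo = 314 ✓
Bin=R53: row 11 → PartNo = 315 ✓
Every Bin value is associated with a single PartNo value, so Bin → PartNo holds.

Yes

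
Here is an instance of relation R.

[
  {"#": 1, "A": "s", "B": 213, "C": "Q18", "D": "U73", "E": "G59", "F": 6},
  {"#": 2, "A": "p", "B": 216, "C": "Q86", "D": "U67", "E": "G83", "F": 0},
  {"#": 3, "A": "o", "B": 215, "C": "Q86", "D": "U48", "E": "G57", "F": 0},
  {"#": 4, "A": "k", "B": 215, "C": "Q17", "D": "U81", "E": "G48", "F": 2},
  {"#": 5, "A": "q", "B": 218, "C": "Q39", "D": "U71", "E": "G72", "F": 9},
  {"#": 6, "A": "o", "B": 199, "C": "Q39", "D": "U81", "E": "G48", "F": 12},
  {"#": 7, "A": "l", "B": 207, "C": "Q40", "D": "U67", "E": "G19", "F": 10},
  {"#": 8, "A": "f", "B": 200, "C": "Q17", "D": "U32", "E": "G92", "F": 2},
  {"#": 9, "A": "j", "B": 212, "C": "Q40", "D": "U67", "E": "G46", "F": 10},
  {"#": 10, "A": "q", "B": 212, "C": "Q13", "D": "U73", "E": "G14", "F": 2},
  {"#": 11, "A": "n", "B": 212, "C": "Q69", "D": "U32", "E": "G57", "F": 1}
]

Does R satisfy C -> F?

C=Q18: row 1 → F = 6 ✓
C=Q86: rows 2, 3 → F = 0, 0 ✓
C=Q17: rows 4, 8 → F = 2, 2 ✓
C=Q39: rows 5, 6 → F takes values {9, 12} — violation
C=Q40: rows 7, 9 → F = 10, 10 ✓
C=Q13: row 10 → F = 2 ✓
C=Q69: row 11 → F = 1 ✓
Two rows agree on C but differ on F, so C -> F does not hold.

No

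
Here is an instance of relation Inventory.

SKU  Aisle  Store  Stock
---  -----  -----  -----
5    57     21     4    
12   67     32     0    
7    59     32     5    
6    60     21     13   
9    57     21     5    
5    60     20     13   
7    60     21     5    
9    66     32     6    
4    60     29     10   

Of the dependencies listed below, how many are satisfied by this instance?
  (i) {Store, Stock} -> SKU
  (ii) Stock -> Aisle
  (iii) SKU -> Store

0

(i) {Store, Stock} -> SKU: (Store=21, Stock=5): 2 rows → SKU takes values {9, 7} — violation — fails.
(ii) Stock -> Aisle: Stock=5: 3 rows → Aisle takes values {59, 57, 60} — violation — fails.
(iii) SKU -> Store: SKU=5: 2 rows → Store takes values {21, 20} — violation; SKU=7: 2 rows → Store takes values {32, 21} — violation; SKU=9: 2 rows → Store takes values {21, 32} — violation — fails.
None of the 3 dependencies hold.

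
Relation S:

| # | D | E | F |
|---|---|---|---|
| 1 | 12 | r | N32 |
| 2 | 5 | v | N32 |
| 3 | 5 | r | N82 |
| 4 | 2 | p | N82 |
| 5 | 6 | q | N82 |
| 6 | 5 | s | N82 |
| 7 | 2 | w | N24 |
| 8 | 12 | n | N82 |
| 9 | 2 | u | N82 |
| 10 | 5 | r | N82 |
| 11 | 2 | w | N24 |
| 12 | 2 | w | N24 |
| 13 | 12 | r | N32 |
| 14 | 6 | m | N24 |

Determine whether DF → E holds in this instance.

No

(D=12, F=N32): rows 1, 13 → E = r, r ✓
(D=5, F=N32): row 2 → E = v ✓
(D=5, F=N82): rows 3, 6, 10 → E takes values {r, s} — violation
(D=2, F=N82): rows 4, 9 → E takes values {p, u} — violation
(D=6, F=N82): row 5 → E = q ✓
(D=2, F=N24): rows 7, 11, 12 → E = w, w, w ✓
(D=12, F=N82): row 8 → E = n ✓
(D=6, F=N24): row 14 → E = m ✓
Two rows agree on DF but differ on E, so DF → E does not hold.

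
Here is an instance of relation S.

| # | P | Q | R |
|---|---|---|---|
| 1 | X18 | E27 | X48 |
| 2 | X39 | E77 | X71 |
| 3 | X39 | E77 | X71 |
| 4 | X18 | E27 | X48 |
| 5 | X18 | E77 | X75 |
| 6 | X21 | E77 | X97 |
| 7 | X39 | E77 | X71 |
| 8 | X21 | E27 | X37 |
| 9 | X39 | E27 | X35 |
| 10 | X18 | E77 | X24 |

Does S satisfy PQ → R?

(P=X18, Q=E27): rows 1, 4 → R = X48, X48 ✓
(P=X39, Q=E77): rows 2, 3, 7 → R = X71, X71, X71 ✓
(P=X18, Q=E77): rows 5, 10 → R takes values {X75, X24} — violation
(P=X21, Q=E77): row 6 → R = X97 ✓
(P=X21, Q=E27): row 8 → R = X37 ✓
(P=X39, Q=E27): row 9 → R = X35 ✓
Two rows agree on PQ but differ on R, so PQ → R does not hold.

No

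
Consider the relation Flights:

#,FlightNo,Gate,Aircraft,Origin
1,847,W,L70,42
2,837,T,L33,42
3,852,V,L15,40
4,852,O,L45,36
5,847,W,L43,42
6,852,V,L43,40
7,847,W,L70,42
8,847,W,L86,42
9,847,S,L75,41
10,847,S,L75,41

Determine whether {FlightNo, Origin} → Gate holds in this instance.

(FlightNo=847, Origin=42): rows 1, 5, 7, 8 → Gate = W, W, W, W ✓
(FlightNo=837, Origin=42): row 2 → Gate = T ✓
(FlightNo=852, Origin=40): rows 3, 6 → Gate = V, V ✓
(FlightNo=852, Origin=36): row 4 → Gate = O ✓
(FlightNo=847, Origin=41): rows 9, 10 → Gate = S, S ✓
Every {FlightNo, Origin} value is associated with a single Gate value, so {FlightNo, Origin} → Gate holds.

Yes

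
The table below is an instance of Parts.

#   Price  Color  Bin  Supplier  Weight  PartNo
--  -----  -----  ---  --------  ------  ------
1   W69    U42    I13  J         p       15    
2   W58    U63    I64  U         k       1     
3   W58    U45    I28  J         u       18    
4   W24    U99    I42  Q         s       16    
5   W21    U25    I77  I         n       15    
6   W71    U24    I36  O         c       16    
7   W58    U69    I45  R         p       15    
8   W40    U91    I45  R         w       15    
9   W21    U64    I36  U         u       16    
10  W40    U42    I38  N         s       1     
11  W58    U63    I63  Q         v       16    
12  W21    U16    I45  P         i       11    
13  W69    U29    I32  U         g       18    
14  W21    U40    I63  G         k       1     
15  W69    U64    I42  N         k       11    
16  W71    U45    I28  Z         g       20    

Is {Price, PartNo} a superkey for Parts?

Yes

All 16 rows have distinct {Price, PartNo} values, so {Price, PartNo} → (all attributes) holds and {Price, PartNo} is a superkey.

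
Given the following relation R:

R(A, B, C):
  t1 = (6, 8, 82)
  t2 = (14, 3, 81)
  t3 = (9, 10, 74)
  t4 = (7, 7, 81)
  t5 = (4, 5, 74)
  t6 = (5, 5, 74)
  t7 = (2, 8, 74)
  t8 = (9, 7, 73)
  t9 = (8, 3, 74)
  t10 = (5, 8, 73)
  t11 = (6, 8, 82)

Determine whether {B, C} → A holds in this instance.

(B=8, C=82): rows 1, 11 → A = 6, 6 ✓
(B=3, C=81): row 2 → A = 14 ✓
(B=10, C=74): row 3 → A = 9 ✓
(B=7, C=81): row 4 → A = 7 ✓
(B=5, C=74): rows 5, 6 → A takes values {4, 5} — violation
(B=8, C=74): row 7 → A = 2 ✓
(B=7, C=73): row 8 → A = 9 ✓
(B=3, C=74): row 9 → A = 8 ✓
(B=8, C=73): row 10 → A = 5 ✓
Two rows agree on {B, C} but differ on A, so {B, C} → A does not hold.

No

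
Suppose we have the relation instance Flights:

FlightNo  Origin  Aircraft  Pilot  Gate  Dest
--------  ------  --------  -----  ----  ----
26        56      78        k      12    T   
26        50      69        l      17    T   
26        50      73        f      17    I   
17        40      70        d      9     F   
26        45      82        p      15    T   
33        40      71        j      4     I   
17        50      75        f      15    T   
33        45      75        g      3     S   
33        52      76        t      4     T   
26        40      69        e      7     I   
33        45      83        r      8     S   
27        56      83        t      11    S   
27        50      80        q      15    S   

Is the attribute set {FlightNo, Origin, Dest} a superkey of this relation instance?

No

Two distinct rows share (FlightNo=33, Origin=45, Dest=S), so {FlightNo, Origin, Dest} does not determine every attribute — not a superkey.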